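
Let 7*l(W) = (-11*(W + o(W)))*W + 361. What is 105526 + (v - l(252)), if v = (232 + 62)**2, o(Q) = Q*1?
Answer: 2740461/7 ≈ 3.9149e+5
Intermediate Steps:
o(Q) = Q
l(W) = 361/7 - 22*W**2/7 (l(W) = ((-11*(W + W))*W + 361)/7 = ((-22*W)*W + 361)/7 = (-22*W**2 + 361)/7 = (361 - 22*W**2)/7 = 361/7 - 22*W**2/7)
v = 86436 (v = 294**2 = 86436)
105526 + (v - l(252)) = 105526 + (86436 - (361/7 - 22/7*252**2)) = 105526 + (86436 - (361/7 - 22/7*63504)) = 105526 + (86436 - (361/7 - 199584)) = 105526 + (86436 - 1*(-1396727/7)) = 105526 + (86436 + 1396727/7) = 105526 + 2001779/7 = 2740461/7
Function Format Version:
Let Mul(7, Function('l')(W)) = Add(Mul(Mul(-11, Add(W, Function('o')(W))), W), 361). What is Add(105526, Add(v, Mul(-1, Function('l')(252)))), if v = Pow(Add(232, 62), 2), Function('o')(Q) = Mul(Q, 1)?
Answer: Rational(2740461, 7) ≈ 3.9149e+5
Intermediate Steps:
Function('o')(Q) = Q
Function('l')(W) = Add(Rational(361, 7), Mul(Rational(-22, 7), Pow(W, 2))) (Function('l')(W) = Mul(Rational(1, 7), Add(Mul(Mul(-11, Add(W, W)), W), 361)) = Mul(Rational(1, 7), Add(Mul(Mul(-11, Mul(2, W)), W), 361)) = Mul(Rational(1, 7), Add(Mul(Mul(-22, W), W), 361)) = Mul(Rational(1, 7), Add(Mul(-22, Pow(W, 2)), 361)) = Mul(Rational(1, 7), Add(361, Mul(-22, Pow(W, 2)))) = Add(Rational(361, 7), Mul(Rational(-22, 7), Pow(W, 2))))
v = 86436 (v = Pow(294, 2) = 86436)
Add(105526, Add(v, Mul(-1, Function('l')(252)))) = Add(105526, Add(86436, Mul(-1, Add(Rational(361, 7), Mul(Rational(-22, 7), Pow(252, 2)))))) = Add(105526, Add(86436, Mul(-1, Add(Rational(361, 7), Mul(Rational(-22, 7), 63504))))) = Add(105526, Add(86436, Mul(-1, Add(Rational(361, 7), -199584)))) = Add(105526, Add(86436, Mul(-1, Rational(-1396727, 7)))) = Add(105526, Add(86436, Rational(1396727, 7))) = Add(105526, Rational(2001779, 7)) = Rational(2740461, 7)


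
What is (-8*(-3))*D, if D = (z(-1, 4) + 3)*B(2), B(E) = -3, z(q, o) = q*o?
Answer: 72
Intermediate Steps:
z(q, o) = o*q
D = 3 (D = (4*(-1) + 3)*(-3) = (-4 + 3)*(-3) = -1*(-3) = 3)
(-8*(-3))*D = -8*(-3)*3 = 24*3 = 72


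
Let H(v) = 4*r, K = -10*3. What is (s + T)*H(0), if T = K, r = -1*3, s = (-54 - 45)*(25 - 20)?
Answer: 6300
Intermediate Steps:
s = -495 (s = -99*5 = -495)
r = -3
K = -30
H(v) = -12 (H(v) = 4*(-3) = -12)
T = -30
(s + T)*H(0) = (-495 - 30)*(-12) = -525*(-12) = 6300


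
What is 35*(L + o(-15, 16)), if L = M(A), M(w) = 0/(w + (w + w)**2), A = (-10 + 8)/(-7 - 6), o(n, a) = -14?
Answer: -490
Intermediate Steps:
A = 2/13 (A = -2/(-13) = -2*(-1/13) = 2/13 ≈ 0.15385)
M(w) = 0 (M(w) = 0/(w + (2*w)**2) = 0/(w + 4*w**2) = 0)
L = 0
35*(L + o(-15, 16)) = 35*(0 - 14) = 35*(-14) = -490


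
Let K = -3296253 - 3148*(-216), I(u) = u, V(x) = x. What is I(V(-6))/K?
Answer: 2/872095 ≈ 2.2933e-6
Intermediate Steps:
K = -2616285 (K = -3296253 + 679968 = -2616285)
I(V(-6))/K = -6/(-2616285) = -6*(-1/2616285) = 2/872095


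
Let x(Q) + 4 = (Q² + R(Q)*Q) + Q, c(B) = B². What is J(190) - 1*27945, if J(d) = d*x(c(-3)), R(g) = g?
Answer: 3785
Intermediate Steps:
x(Q) = -4 + Q + 2*Q² (x(Q) = -4 + ((Q² + Q*Q) + Q) = -4 + ((Q² + Q²) + Q) = -4 + (2*Q² + Q) = -4 + (Q + 2*Q²) = -4 + Q + 2*Q²)
J(d) = 167*d (J(d) = d*(-4 + (-3)² + 2*((-3)²)²) = d*(-4 + 9 + 2*9²) = d*(-4 + 9 + 2*81) = d*(-4 + 9 + 162) = d*167 = 167*d)
J(190) - 1*27945 = 167*190 - 1*27945 = 31730 - 27945 = 3785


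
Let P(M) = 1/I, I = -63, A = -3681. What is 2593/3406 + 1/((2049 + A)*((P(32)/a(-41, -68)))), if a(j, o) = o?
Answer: -25391/13624 ≈ -1.8637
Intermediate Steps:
P(M) = -1/63 (P(M) = 1/(-63) = -1/63)
2593/3406 + 1/((2049 + A)*((P(32)/a(-41, -68)))) = 2593/3406 + 1/((2049 - 3681)*((-1/63/(-68)))) = 2593*(1/3406) + 1/((-1632)*((-1/63*(-1/68)))) = 2593/3406 - 1/(1632*1/4284) = 2593/3406 - 1/1632*4284 = 2593/3406 - 21/8 = -25391/13624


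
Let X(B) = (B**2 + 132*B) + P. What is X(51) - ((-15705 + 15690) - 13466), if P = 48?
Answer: 22862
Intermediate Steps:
X(B) = 48 + B**2 + 132*B (X(B) = (B**2 + 132*B) + 48 = 48 + B**2 + 132*B)
X(51) - ((-15705 + 15690) - 13466) = (48 + 51**2 + 132*51) - ((-15705 + 15690) - 13466) = (48 + 2601 + 6732) - (-15 - 13466) = 9381 - 1*(-13481) = 9381 + 13481 = 22862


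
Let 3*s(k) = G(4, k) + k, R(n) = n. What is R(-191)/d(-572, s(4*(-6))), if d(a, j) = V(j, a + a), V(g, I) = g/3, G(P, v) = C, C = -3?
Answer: 191/3 ≈ 63.667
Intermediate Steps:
G(P, v) = -3
V(g, I) = g/3 (V(g, I) = g*(⅓) = g/3)
s(k) = -1 + k/3 (s(k) = (-3 + k)/3 = -1 + k/3)
d(a, j) = j/3
R(-191)/d(-572, s(4*(-6))) = -191*3/(-1 + (4*(-6))/3) = -191*3/(-1 + (⅓)*(-24)) = -191*3/(-1 - 8) = -191/((⅓)*(-9)) = -191/(-3) = -191*(-⅓) = 191/3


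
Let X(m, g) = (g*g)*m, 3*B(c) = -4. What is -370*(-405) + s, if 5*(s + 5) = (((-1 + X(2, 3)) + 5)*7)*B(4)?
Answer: 2247059/15 ≈ 1.4980e+5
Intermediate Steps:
B(c) = -4/3 (B(c) = (⅓)*(-4) = -4/3)
X(m, g) = m*g² (X(m, g) = g²*m = m*g²)
s = -691/15 (s = -5 + ((((-1 + 2*3²) + 5)*7)*(-4/3))/5 = -5 + ((((-1 + 2*9) + 5)*7)*(-4/3))/5 = -5 + ((((-1 + 18) + 5)*7)*(-4/3))/5 = -5 + (((17 + 5)*7)*(-4/3))/5 = -5 + ((22*7)*(-4/3))/5 = -5 + (154*(-4/3))/5 = -5 + (⅕)*(-616/3) = -5 - 616/15 = -691/15 ≈ -46.067)
-370*(-405) + s = -370*(-405) - 691/15 = 149850 - 691/15 = 2247059/15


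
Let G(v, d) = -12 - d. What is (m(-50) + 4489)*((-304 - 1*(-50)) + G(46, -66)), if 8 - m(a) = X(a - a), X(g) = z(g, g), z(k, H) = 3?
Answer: -898800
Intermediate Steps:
X(g) = 3
m(a) = 5 (m(a) = 8 - 1*3 = 8 - 3 = 5)
(m(-50) + 4489)*((-304 - 1*(-50)) + G(46, -66)) = (5 + 4489)*((-304 - 1*(-50)) + (-12 - 1*(-66))) = 4494*((-304 + 50) + (-12 + 66)) = 4494*(-254 + 54) = 4494*(-200) = -898800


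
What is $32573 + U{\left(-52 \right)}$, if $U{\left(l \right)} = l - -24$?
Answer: $32545$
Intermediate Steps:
$U{\left(l \right)} = 24 + l$ ($U{\left(l \right)} = l + 24 = 24 + l$)
$32573 + U{\left(-52 \right)} = 32573 + \left(24 - 52\right) = 32573 - 28 = 32545$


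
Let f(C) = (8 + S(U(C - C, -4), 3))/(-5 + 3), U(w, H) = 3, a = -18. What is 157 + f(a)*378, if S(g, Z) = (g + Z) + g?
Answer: -3056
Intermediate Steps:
S(g, Z) = Z + 2*g (S(g, Z) = (Z + g) + g = Z + 2*g)
f(C) = -17/2 (f(C) = (8 + (3 + 2*3))/(-5 + 3) = (8 + (3 + 6))/(-2) = (8 + 9)*(-½) = 17*(-½) = -17/2)
157 + f(a)*378 = 157 - 17/2*378 = 157 - 3213 = -3056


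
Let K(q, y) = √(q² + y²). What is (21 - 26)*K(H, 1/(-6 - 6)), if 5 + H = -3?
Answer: -5*√9217/12 ≈ -40.002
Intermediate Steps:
H = -8 (H = -5 - 3 = -8)
(21 - 26)*K(H, 1/(-6 - 6)) = (21 - 26)*√((-8)² + (1/(-6 - 6))²) = -5*√(64 + (1/(-12))²) = -5*√(64 + (-1/12)²) = -5*√(64 + 1/144) = -5*√9217/12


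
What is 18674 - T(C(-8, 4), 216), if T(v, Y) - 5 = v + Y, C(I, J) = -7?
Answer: 18460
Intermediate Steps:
T(v, Y) = 5 + Y + v (T(v, Y) = 5 + (v + Y) = 5 + (Y + v) = 5 + Y + v)
18674 - T(C(-8, 4), 216) = 18674 - (5 + 216 - 7) = 18674 - 1*214 = 18674 - 214 = 18460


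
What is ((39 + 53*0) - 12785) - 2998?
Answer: -15744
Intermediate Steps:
((39 + 53*0) - 12785) - 2998 = ((39 + 0) - 12785) - 2998 = (39 - 12785) - 2998 = -12746 - 2998 = -15744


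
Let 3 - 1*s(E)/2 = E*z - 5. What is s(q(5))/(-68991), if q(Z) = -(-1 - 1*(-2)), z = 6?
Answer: -28/68991 ≈ -0.00040585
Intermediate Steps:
q(Z) = -1 (q(Z) = -(-1 + 2) = -1*1 = -1)
s(E) = 16 - 12*E (s(E) = 6 - 2*(E*6 - 5) = 6 - 2*(6*E - 5) = 6 - 2*(-5 + 6*E) = 6 + (10 - 12*E) = 16 - 12*E)
s(q(5))/(-68991) = (16 - 12*(-1))/(-68991) = (16 + 12)*(-1/68991) = 28*(-1/68991) = -28/68991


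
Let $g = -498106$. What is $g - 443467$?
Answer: $-941573$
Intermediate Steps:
$g - 443467 = -498106 - 443467 = -941573$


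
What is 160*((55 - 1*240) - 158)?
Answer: -54880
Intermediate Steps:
160*((55 - 1*240) - 158) = 160*((55 - 240) - 158) = 160*(-185 - 158) = 160*(-343) = -54880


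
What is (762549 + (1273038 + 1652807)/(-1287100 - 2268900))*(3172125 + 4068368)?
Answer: 3926695034550410083/711200 ≈ 5.5212e+12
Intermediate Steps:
(762549 + (1273038 + 1652807)/(-1287100 - 2268900))*(3172125 + 4068368) = (762549 + 2925845/(-3556000))*7240493 = (762549 + 2925845*(-1/3556000))*7240493 = (762549 - 585169/711200)*7240493 = (542324263631/711200)*7240493 = 3926695034550410083/711200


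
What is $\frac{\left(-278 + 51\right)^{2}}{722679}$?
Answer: $\frac{51529}{722679} \approx 0.071303$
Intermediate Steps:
$\frac{\left(-278 + 51\right)^{2}}{722679} = \left(-227\right)^{2} \cdot \frac{1}{722679} = 51529 \cdot \frac{1}{722679} = \frac{51529}{722679}$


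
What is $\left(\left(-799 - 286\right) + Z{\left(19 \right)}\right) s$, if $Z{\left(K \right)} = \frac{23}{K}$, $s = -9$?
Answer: $\frac{185328}{19} \approx 9754.1$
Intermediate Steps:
$\left(\left(-799 - 286\right) + Z{\left(19 \right)}\right) s = \left(\left(-799 - 286\right) + \frac{23}{19}\right) \left(-9\right) = \left(-1085 + 23 \cdot \frac{1}{19}\right) \left(-9\right) = \left(-1085 + \frac{23}{19}\right) \left(-9\right) = \left(- \frac{20592}{19}\right) \left(-9\right) = \frac{185328}{19}$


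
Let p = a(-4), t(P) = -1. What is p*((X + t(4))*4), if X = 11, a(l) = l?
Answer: -160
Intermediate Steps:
p = -4
p*((X + t(4))*4) = -4*(11 - 1)*4 = -40*4 = -4*40 = -160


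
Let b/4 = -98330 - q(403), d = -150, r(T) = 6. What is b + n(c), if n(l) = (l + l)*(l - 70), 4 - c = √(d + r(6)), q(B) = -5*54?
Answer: -393056 + 1488*I ≈ -3.9306e+5 + 1488.0*I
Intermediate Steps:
q(B) = -270
c = 4 - 12*I (c = 4 - √(-150 + 6) = 4 - √(-144) = 4 - 12*I ≈ 4.0 - 12.0*I)
n(l) = 2*l*(-70 + l) (n(l) = (2*l)*(-70 + l) = 2*l*(-70 + l))
b = -392240 (b = 4*(-98330 - 1*(-270)) = 4*(-98330 + 270) = 4*(-98060) = -392240)
b + n(c) = -392240 + 2*(4 - 12*I)*(-70 + (4 - 12*I)) = -392240 + 2*(4 - 12*I)*(-66 - 12*I) = -392240 + 2*(-66 - 12*I)*(4 - 12*I)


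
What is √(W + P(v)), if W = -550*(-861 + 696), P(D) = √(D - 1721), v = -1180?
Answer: √(90750 + I*√2901) ≈ 301.25 + 0.0894*I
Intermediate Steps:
P(D) = √(-1721 + D)
W = 90750 (W = -550*(-165) = 90750)
√(W + P(v)) = √(90750 + √(-1721 - 1180)) = √(90750 + √(-2901)) = √(90750 + I*√2901)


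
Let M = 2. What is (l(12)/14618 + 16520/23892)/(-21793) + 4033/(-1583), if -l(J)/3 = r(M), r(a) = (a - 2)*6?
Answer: -524980490227/206058459387 ≈ -2.5477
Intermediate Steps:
r(a) = -12 + 6*a (r(a) = (-2 + a)*6 = -12 + 6*a)
l(J) = 0 (l(J) = -3*(-12 + 6*2) = -3*(-12 + 12) = -3*0 = 0)
(l(12)/14618 + 16520/23892)/(-21793) + 4033/(-1583) = (0/14618 + 16520/23892)/(-21793) + 4033/(-1583) = (0*(1/14618) + 16520*(1/23892))*(-1/21793) + 4033*(-1/1583) = (0 + 4130/5973)*(-1/21793) - 4033/1583 = (4130/5973)*(-1/21793) - 4033/1583 = -4130/130169589 - 4033/1583 = -524980490227/206058459387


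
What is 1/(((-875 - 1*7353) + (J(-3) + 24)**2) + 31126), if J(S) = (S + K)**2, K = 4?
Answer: 1/23523 ≈ 4.2512e-5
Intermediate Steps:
J(S) = (4 + S)**2 (J(S) = (S + 4)**2 = (4 + S)**2)
1/(((-875 - 1*7353) + (J(-3) + 24)**2) + 31126) = 1/(((-875 - 1*7353) + ((4 - 3)**2 + 24)**2) + 31126) = 1/(((-875 - 7353) + (1**2 + 24)**2) + 31126) = 1/((-8228 + (1 + 24)**2) + 31126) = 1/((-8228 + 25**2) + 31126) = 1/((-8228 + 625) + 31126) = 1/(-7603 + 31126) = 1/23523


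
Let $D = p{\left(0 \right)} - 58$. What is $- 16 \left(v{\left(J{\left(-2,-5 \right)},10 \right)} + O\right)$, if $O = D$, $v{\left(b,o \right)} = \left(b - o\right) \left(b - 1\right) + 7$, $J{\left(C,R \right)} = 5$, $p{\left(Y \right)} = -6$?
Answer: $1232$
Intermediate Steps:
$D = -64$ ($D = -6 - 58 = -64$)
$v{\left(b,o \right)} = 7 + \left(-1 + b\right) \left(b - o\right)$ ($v{\left(b,o \right)} = \left(b - o\right) \left(-1 + b\right) + 7 = \left(-1 + b\right) \left(b - o\right) + 7 = 7 + \left(-1 + b\right) \left(b - o\right)$)
$O = -64$
$- 16 \left(v{\left(J{\left(-2,-5 \right)},10 \right)} + O\right) = - 16 \left(\left(7 + 10 + 5^{2} - 5 - 5 \cdot 10\right) - 64\right) = - 16 \left(\left(7 + 10 + 25 - 5 - 50\right) - 64\right) = - 16 \left(-13 - 64\right) = \left(-16\right) \left(-77\right) = 1232$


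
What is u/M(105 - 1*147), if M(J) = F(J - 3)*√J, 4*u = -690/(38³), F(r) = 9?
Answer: 115*I*√42/13827744 ≈ 5.3898e-5*I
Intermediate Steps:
u = -345/109744 (u = (-690/(38³))/4 = (-690/54872)/4 = (-690*1/54872)/4 = (¼)*(-345/27436) = -345/109744 ≈ -0.0031437)
M(J) = 9*√J
u/M(105 - 1*147) = -345*1/(9*√(105 - 1*147))/109744 = -345*1/(9*√(105 - 147))/109744 = -345*(-I*√42/378)/109744 = -(-115)*I*√42/13827744 = 115*I*√42/13827744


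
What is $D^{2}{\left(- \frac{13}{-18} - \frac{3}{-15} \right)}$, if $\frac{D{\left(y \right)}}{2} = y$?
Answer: $\frac{6889}{2025} \approx 3.402$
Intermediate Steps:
$D{\left(y \right)} = 2 y$
$D^{2}{\left(- \frac{13}{-18} - \frac{3}{-15} \right)} = \left(2 \left(- \frac{13}{-18} - \frac{3}{-15}\right)\right)^{2} = \left(2 \left(\left(-13\right) \left(- \frac{1}{18}\right) - - \frac{1}{5}\right)\right)^{2} = \left(2 \left(\frac{13}{18} + \frac{1}{5}\right)\right)^{2} = \left(2 \cdot \frac{83}{90}\right)^{2} = \left(\frac{83}{45}\right)^{2} = \frac{6889}{2025}$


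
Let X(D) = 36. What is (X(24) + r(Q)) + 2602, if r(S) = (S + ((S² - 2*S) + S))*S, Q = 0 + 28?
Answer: 24590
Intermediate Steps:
Q = 28
r(S) = S³ (r(S) = (S + (S² - S))*S = S²*S = S³)
(X(24) + r(Q)) + 2602 = (36 + 28³) + 2602 = (36 + 21952) + 2602 = 21988 + 2602 = 24590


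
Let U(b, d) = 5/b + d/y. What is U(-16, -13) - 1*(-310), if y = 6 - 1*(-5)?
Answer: 54297/176 ≈ 308.51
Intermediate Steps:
y = 11 (y = 6 + 5 = 11)
U(b, d) = 5/b + d/11
U(-16, -13) - 1*(-310) = (5/(-16) + (1/11)*(-13)) - 1*(-310) = (5*(-1/16) - 13/11) + 310 = (-5/16 - 13/11) + 310 = -263/176 + 310 = 54297/176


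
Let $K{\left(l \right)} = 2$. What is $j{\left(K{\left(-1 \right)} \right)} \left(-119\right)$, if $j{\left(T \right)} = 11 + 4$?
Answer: $-1785$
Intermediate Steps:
$j{\left(T \right)} = 15$
$j{\left(K{\left(-1 \right)} \right)} \left(-119\right) = 15 \left(-119\right) = -1785$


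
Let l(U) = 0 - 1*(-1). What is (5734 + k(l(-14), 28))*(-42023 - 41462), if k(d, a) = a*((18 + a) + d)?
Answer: -588569250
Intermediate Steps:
l(U) = 1 (l(U) = 0 + 1 = 1)
k(d, a) = a*(18 + a + d)
(5734 + k(l(-14), 28))*(-42023 - 41462) = (5734 + 28*(18 + 28 + 1))*(-42023 - 41462) = (5734 + 28*47)*(-83485) = (5734 + 1316)*(-83485) = 7050*(-83485) = -588569250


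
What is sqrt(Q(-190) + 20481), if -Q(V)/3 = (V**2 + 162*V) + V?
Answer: sqrt(5091) ≈ 71.351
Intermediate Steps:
Q(V) = -489*V - 3*V**2 (Q(V) = -3*((V**2 + 162*V) + V) = -3*(V**2 + 163*V) = -489*V - 3*V**2)
sqrt(Q(-190) + 20481) = sqrt(-3*(-190)*(163 - 190) + 20481) = sqrt(-3*(-190)*(-27) + 20481) = sqrt(-15390 + 20481) = sqrt(5091)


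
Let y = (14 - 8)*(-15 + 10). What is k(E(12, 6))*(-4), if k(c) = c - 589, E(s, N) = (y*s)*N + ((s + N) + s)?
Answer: 10876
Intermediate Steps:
y = -30 (y = 6*(-5) = -30)
E(s, N) = N + 2*s - 30*N*s (E(s, N) = (-30*s)*N + ((s + N) + s) = -30*N*s + ((N + s) + s) = -30*N*s + (N + 2*s) = N + 2*s - 30*N*s)
k(c) = -589 + c
k(E(12, 6))*(-4) = (-589 + (6 + 2*12 - 30*6*12))*(-4) = (-589 + (6 + 24 - 2160))*(-4) = (-589 - 2130)*(-4) = -2719*(-4) = 10876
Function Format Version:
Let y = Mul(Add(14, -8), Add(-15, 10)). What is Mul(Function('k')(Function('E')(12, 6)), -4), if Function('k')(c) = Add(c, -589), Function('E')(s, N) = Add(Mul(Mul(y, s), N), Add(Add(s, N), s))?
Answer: 10876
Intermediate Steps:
y = -30 (y = Mul(6, -5) = -30)
Function('E')(s, N) = Add(N, Mul(2, s), Mul(-30, N, s)) (Function('E')(s, N) = Add(Mul(Mul(-30, s), N), Add(Add(s, N), s)) = Add(Mul(-30, N, s), Add(Add(N, s), s)) = Add(Mul(-30, N, s), Add(N, Mul(2, s))) = Add(N, Mul(2, s), Mul(-30, N, s)))
Function('k')(c) = Add(-589, c)
Mul(Function('k')(Function('E')(12, 6)), -4) = Mul(Add(-589, Add(6, Mul(2, 12), Mul(-30, 6, 12))), -4) = Mul(Add(-589, Add(6, 24, -2160)), -4) = Mul(Add(-589, -2130), -4) = Mul(-2719, -4) = 10876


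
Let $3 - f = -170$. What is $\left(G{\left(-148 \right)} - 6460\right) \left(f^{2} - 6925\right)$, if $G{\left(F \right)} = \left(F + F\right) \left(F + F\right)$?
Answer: $1866912624$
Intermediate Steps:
$f = 173$ ($f = 3 - -170 = 3 + 170 = 173$)
$G{\left(F \right)} = 4 F^{2}$ ($G{\left(F \right)} = 2 F 2 F = 4 F^{2}$)
$\left(G{\left(-148 \right)} - 6460\right) \left(f^{2} - 6925\right) = \left(4 \left(-148\right)^{2} - 6460\right) \left(173^{2} - 6925\right) = \left(4 \cdot 21904 - 6460\right) \left(29929 - 6925\right) = \left(87616 - 6460\right) 23004 = 81156 \cdot 23004 = 1866912624$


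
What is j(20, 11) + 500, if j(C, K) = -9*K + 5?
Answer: 406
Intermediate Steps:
j(C, K) = 5 - 9*K
j(20, 11) + 500 = (5 - 9*11) + 500 = (5 - 99) + 500 = -94 + 500 = 406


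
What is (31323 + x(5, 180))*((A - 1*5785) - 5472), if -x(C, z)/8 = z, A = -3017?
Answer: -426549942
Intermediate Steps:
x(C, z) = -8*z
(31323 + x(5, 180))*((A - 1*5785) - 5472) = (31323 - 8*180)*((-3017 - 1*5785) - 5472) = (31323 - 1440)*((-3017 - 5785) - 5472) = 29883*(-8802 - 5472) = 29883*(-14274) = -426549942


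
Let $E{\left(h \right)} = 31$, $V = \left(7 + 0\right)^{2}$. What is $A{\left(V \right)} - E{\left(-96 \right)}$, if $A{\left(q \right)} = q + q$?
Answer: $67$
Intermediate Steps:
$V = 49$ ($V = 7^{2} = 49$)
$A{\left(q \right)} = 2 q$
$A{\left(V \right)} - E{\left(-96 \right)} = 2 \cdot 49 - 31 = 98 - 31 = 67$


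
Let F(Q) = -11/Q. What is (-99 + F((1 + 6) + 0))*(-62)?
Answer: 43648/7 ≈ 6235.4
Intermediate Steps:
(-99 + F((1 + 6) + 0))*(-62) = (-99 - 11/((1 + 6) + 0))*(-62) = (-99 - 11/(7 + 0))*(-62) = (-99 - 11/7)*(-62) = -704/7*(-62) = 43648/7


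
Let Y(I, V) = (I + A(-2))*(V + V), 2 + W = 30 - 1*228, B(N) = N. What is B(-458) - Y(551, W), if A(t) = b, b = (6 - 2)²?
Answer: 226342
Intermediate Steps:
W = -200 (W = -2 + (30 - 1*228) = -2 + (30 - 228) = -2 - 198 = -200)
b = 16 (b = 4² = 16)
A(t) = 16
Y(I, V) = 2*V*(16 + I) (Y(I, V) = (I + 16)*(V + V) = (16 + I)*(2*V) = 2*V*(16 + I))
B(-458) - Y(551, W) = -458 - 2*(-200)*(16 + 551) = -458 - 2*(-200)*567 = -458 - 1*(-226800) = -458 + 226800 = 226342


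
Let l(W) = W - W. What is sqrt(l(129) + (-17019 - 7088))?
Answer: I*sqrt(24107) ≈ 155.26*I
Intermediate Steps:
l(W) = 0
sqrt(l(129) + (-17019 - 7088)) = sqrt(0 + (-17019 - 7088)) = sqrt(0 - 24107) = sqrt(-24107) = I*sqrt(24107)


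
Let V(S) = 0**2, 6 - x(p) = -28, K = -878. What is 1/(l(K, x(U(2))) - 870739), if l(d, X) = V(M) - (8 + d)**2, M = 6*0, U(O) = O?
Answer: -1/1627639 ≈ -6.1439e-7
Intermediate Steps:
x(p) = 34 (x(p) = 6 - 1*(-28) = 6 + 28 = 34)
M = 0
V(S) = 0
l(d, X) = -(8 + d)**2 (l(d, X) = 0 - (8 + d)**2 = -(8 + d)**2)
1/(l(K, x(U(2))) - 870739) = 1/(-(8 - 878)**2 - 870739) = 1/(-1*(-870)**2 - 870739) = 1/(-1*756900 - 870739) = 1/(-756900 - 870739) = 1/(-1627639) = -1/1627639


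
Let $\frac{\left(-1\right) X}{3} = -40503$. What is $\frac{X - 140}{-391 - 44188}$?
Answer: $- \frac{121369}{44579} \approx -2.7226$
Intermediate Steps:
$X = 121509$ ($X = \left(-3\right) \left(-40503\right) = 121509$)
$\frac{X - 140}{-391 - 44188} = \frac{121509 - 140}{-391 - 44188} = \frac{121509 - 140}{-44579} = \left(121509 - 140\right) \left(- \frac{1}{44579}\right) = 121369 \left(- \frac{1}{44579}\right) = - \frac{121369}{44579}$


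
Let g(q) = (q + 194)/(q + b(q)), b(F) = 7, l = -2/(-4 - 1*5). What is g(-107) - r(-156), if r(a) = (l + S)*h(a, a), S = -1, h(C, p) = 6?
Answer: 1139/300 ≈ 3.7967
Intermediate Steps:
l = 2/9 (l = -2/(-4 - 5) = -2/(-9) = -2*(-⅑) = 2/9 ≈ 0.22222)
r(a) = -14/3 (r(a) = (2/9 - 1)*6 = -7/9*6 = -14/3)
g(q) = (194 + q)/(7 + q) (g(q) = (q + 194)/(q + 7) = (194 + q)/(7 + q))
g(-107) - r(-156) = (194 - 107)/(7 - 107) - 1*(-14/3) = 87/(-100) + 14/3 = -1/100*87 + 14/3 = -87/100 + 14/3 = 1139/300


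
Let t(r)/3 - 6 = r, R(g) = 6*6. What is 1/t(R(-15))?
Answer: 1/126 ≈ 0.0079365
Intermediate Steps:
R(g) = 36
t(r) = 18 + 3*r
1/t(R(-15)) = 1/(18 + 3*36) = 1/(18 + 108) = 1/126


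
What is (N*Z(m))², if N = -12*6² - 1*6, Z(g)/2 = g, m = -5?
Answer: 19184400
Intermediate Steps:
Z(g) = 2*g
N = -438 (N = -12*36 - 6 = -432 - 6 = -438)
(N*Z(m))² = (-876*(-5))² = (-438*(-10))² = 4380² = 19184400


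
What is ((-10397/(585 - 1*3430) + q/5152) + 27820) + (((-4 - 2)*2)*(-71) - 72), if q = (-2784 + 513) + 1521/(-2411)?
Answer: 505405738241097/17669543920 ≈ 28603.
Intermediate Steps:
q = -5476902/2411 (q = -2271 + 1521*(-1/2411) = -2271 - 1521/2411 = -5476902/2411 ≈ -2271.6)
((-10397/(585 - 1*3430) + q/5152) + 27820) + (((-4 - 2)*2)*(-71) - 72) = ((-10397/(585 - 1*3430) - 5476902/2411/5152) + 27820) + (((-4 - 2)*2)*(-71) - 72) = ((-10397/(585 - 3430) - 5476902/2411*1/5152) + 27820) + (-6*2*(-71) - 72) = ((-10397/(-2845) - 2738451/6210736) + 27820) + (-12*(-71) - 72) = ((-10397*(-1/2845) - 2738451/6210736) + 27820) + (852 - 72) = ((10397/2845 - 2738451/6210736) + 27820) + 780 = (56782129097/17669543920 + 27820) + 780 = 491623493983497/17669543920 + 780 = 505405738241097/17669543920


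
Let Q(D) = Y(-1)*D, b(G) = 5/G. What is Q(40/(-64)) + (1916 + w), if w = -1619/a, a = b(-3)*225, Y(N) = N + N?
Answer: 2882351/1500 ≈ 1921.6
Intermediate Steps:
Y(N) = 2*N
a = -375 (a = (5/(-3))*225 = (5*(-⅓))*225 = -5/3*225 = -375)
Q(D) = -2*D (Q(D) = (2*(-1))*D = -2*D)
w = 1619/375 (w = -1619/(-375) = -1619*(-1/375) = 1619/375 ≈ 4.3173)
Q(40/(-64)) + (1916 + w) = -80/(-64) + (1916 + 1619/375) = -80*(-1)/64 + 720119/375 = -2*(-5/8) + 720119/375 = 5/4 + 720119/375 = 2882351/1500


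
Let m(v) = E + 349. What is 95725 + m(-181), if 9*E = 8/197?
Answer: 170339210/1773 ≈ 96074.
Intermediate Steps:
E = 8/1773 (E = (8/197)/9 = (8*(1/197))/9 = (⅑)*(8/197) = 8/1773 ≈ 0.0045121)
m(v) = 618785/1773 (m(v) = 8/1773 + 349 = 618785/1773)
95725 + m(-181) = 95725 + 618785/1773 = 170339210/1773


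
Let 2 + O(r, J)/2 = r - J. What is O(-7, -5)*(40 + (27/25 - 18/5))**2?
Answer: -7023752/625 ≈ -11238.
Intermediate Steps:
O(r, J) = -4 - 2*J + 2*r (O(r, J) = -4 + 2*(r - J) = -4 + (-2*J + 2*r) = -4 - 2*J + 2*r)
O(-7, -5)*(40 + (27/25 - 18/5))**2 = (-4 - 2*(-5) + 2*(-7))*(40 + (27/25 - 18/5))**2 = (-4 + 10 - 14)*(40 + (27*(1/25) - 18*1/5))**2 = -8*(40 + (27/25 - 18/5))**2 = -8*(40 - 63/25)**2 = -8*(937/25)**2 = -8*877969/625 = -7023752/625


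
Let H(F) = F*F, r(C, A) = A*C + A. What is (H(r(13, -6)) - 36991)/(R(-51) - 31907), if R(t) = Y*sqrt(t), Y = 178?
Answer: 955136045/1019672533 + 5328430*I*sqrt(51)/1019672533 ≈ 0.93671 + 0.037318*I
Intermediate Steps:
r(C, A) = A + A*C
H(F) = F**2
R(t) = 178*sqrt(t)
(H(r(13, -6)) - 36991)/(R(-51) - 31907) = ((-6*(1 + 13))**2 - 36991)/(178*sqrt(-51) - 31907) = ((-6*14)**2 - 36991)/(178*(I*sqrt(51)) - 31907) = ((-84)**2 - 36991)/(178*I*sqrt(51) - 31907) = (7056 - 36991)/(-31907 + 178*I*sqrt(51)) = -29935/(-31907 + 178*I*sqrt(51))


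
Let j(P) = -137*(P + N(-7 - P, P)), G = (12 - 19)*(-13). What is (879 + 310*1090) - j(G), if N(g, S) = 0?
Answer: 351246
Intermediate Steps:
G = 91 (G = -7*(-13) = 91)
j(P) = -137*P (j(P) = -137*(P + 0) = -137*P)
(879 + 310*1090) - j(G) = (879 + 310*1090) - (-137)*91 = (879 + 337900) - 1*(-12467) = 338779 + 12467 = 351246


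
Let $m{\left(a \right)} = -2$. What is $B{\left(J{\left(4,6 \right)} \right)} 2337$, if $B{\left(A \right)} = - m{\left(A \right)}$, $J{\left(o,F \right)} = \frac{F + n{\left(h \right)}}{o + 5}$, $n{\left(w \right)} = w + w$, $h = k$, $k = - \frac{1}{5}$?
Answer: $4674$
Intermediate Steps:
$k = - \frac{1}{5}$ ($k = \left(-1\right) \frac{1}{5} = - \frac{1}{5} \approx -0.2$)
$h = - \frac{1}{5} \approx -0.2$
$n{\left(w \right)} = 2 w$
$J{\left(o,F \right)} = \frac{- \frac{2}{5} + F}{5 + o}$ ($J{\left(o,F \right)} = \frac{F + 2 \left(- \frac{1}{5}\right)}{o + 5} = \frac{F - \frac{2}{5}}{5 + o} = \frac{- \frac{2}{5} + F}{5 + o}$)
$B{\left(A \right)} = 2$ ($B{\left(A \right)} = \left(-1\right) \left(-2\right) = 2$)
$B{\left(J{\left(4,6 \right)} \right)} 2337 = 2 \cdot 2337 = 4674$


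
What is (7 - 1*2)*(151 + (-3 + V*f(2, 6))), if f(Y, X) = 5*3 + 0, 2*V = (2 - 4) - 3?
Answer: 1105/2 ≈ 552.50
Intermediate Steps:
V = -5/2 (V = ((2 - 4) - 3)/2 = (-2 - 3)/2 = (1/2)*(-5) = -5/2 ≈ -2.5000)
f(Y, X) = 15 (f(Y, X) = 15 + 0 = 15)
(7 - 1*2)*(151 + (-3 + V*f(2, 6))) = (7 - 1*2)*(151 + (-3 - 5/2*15)) = (7 - 2)*(151 + (-3 - 75/2)) = 5*(151 - 81/2) = 5*(221/2) = 1105/2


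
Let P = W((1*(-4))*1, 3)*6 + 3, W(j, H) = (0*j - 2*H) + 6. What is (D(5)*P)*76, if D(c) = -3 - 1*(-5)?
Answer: 456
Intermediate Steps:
D(c) = 2 (D(c) = -3 + 5 = 2)
W(j, H) = 6 - 2*H (W(j, H) = (0 - 2*H) + 6 = -2*H + 6 = 6 - 2*H)
P = 3 (P = (6 - 2*3)*6 + 3 = (6 - 6)*6 + 3 = 0*6 + 3 = 0 + 3 = 3)
(D(5)*P)*76 = (2*3)*76 = 6*76 = 456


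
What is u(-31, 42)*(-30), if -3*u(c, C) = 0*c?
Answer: 0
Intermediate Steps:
u(c, C) = 0 (u(c, C) = -0*c = -⅓*0 = 0)
u(-31, 42)*(-30) = 0*(-30) = 0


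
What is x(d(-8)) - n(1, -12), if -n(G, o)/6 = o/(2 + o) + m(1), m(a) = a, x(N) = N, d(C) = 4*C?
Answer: -94/5 ≈ -18.800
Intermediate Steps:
n(G, o) = -6 - 6*o/(2 + o) (n(G, o) = -6*(o/(2 + o) + 1) = -6*(1 + o/(2 + o)) = -6 - 6*o/(2 + o))
x(d(-8)) - n(1, -12) = 4*(-8) - 12*(-1 - 1*(-12))/(2 - 12) = -32 - 12*(-1 + 12)/(-10) = -32 - 12*(-1)*11/10 = -32 - 1*(-66/5) = -32 + 66/5 = -94/5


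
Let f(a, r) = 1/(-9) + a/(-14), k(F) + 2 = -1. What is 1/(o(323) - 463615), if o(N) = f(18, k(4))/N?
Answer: -20349/9434101723 ≈ -2.1570e-6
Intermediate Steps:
k(F) = -3 (k(F) = -2 - 1 = -3)
f(a, r) = -⅑ - a/14 (f(a, r) = 1*(-⅑) + a*(-1/14) = -⅑ - a/14)
o(N) = -88/(63*N) (o(N) = (-⅑ - 1/14*18)/N = (-⅑ - 9/7)/N = -88/(63*N))
1/(o(323) - 463615) = 1/(-88/63/323 - 463615) = 1/(-88/63*1/323 - 463615) = 1/(-88/20349 - 463615) = 1/(-9434101723/20349) = -20349/9434101723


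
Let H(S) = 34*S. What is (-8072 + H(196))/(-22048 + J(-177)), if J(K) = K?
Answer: 1408/22225 ≈ 0.063352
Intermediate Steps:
(-8072 + H(196))/(-22048 + J(-177)) = (-8072 + 34*196)/(-22048 - 177) = (-8072 + 6664)/(-22225) = -1408*(-1/22225) = 1408/22225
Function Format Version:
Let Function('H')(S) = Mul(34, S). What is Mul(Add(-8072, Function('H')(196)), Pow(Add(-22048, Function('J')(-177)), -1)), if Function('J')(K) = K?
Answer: Rational(1408, 22225) ≈ 0.063352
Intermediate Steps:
Mul(Add(-8072, Function('H')(196)), Pow(Add(-22048, Function('J')(-177)), -1)) = Mul(Add(-8072, Mul(34, 196)), Pow(Add(-22048, -177), -1)) = Mul(Add(-8072, 6664), Pow(-22225, -1)) = Mul(-1408, Rational(-1, 22225)) = Rational(1408, 22225)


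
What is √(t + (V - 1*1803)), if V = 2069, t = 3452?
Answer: 13*√22 ≈ 60.975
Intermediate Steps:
√(t + (V - 1*1803)) = √(3452 + (2069 - 1*1803)) = √(3452 + (2069 - 1803)) = √(3452 + 266) = √3718 = 13*√22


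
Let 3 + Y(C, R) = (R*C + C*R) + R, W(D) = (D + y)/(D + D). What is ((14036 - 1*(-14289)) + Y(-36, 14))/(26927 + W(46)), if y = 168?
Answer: 1257088/1238749 ≈ 1.0148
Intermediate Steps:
W(D) = (168 + D)/(2*D) (W(D) = (D + 168)/(D + D) = (168 + D)/((2*D)) = (168 + D)*(1/(2*D)) = (168 + D)/(2*D))
Y(C, R) = -3 + R + 2*C*R (Y(C, R) = -3 + ((R*C + C*R) + R) = -3 + ((C*R + C*R) + R) = -3 + (2*C*R + R) = -3 + (R + 2*C*R) = -3 + R + 2*C*R)
((14036 - 1*(-14289)) + Y(-36, 14))/(26927 + W(46)) = ((14036 - 1*(-14289)) + (-3 + 14 + 2*(-36)*14))/(26927 + (1/2)*(168 + 46)/46) = ((14036 + 14289) + (-3 + 14 - 1008))/(26927 + (1/2)*(1/46)*214) = (28325 - 997)/(26927 + 107/46) = 27328/(1238749/46) = 27328*(46/1238749) = 1257088/1238749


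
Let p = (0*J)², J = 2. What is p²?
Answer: 0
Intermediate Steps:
p = 0 (p = (0*2)² = 0² = 0)
p² = 0² = 0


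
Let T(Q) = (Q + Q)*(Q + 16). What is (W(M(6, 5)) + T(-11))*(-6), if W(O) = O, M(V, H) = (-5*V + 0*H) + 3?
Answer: 822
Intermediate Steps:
T(Q) = 2*Q*(16 + Q) (T(Q) = (2*Q)*(16 + Q) = 2*Q*(16 + Q))
M(V, H) = 3 - 5*V (M(V, H) = (-5*V + 0) + 3 = -5*V + 3 = 3 - 5*V)
(W(M(6, 5)) + T(-11))*(-6) = ((3 - 5*6) + 2*(-11)*(16 - 11))*(-6) = ((3 - 30) + 2*(-11)*5)*(-6) = (-27 - 110)*(-6) = -137*(-6) = 822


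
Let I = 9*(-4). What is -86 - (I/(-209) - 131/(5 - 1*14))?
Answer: -189469/1881 ≈ -100.73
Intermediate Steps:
I = -36
-86 - (I/(-209) - 131/(5 - 1*14)) = -86 - (-36/(-209) - 131/(5 - 1*14)) = -86 - (-36*(-1/209) - 131/(5 - 14)) = -86 - (36/209 - 131/(-9)) = -86 - (36/209 - 131*(-⅑)) = -86 - (36/209 + 131/9) = -86 - 1*27703/1881 = -86 - 27703/1881 = -189469/1881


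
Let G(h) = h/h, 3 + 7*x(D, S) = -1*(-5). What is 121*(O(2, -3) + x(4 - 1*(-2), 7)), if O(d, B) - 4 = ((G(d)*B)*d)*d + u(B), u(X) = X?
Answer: -9075/7 ≈ -1296.4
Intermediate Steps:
x(D, S) = 2/7 (x(D, S) = -3/7 + (-1*(-5))/7 = -3/7 + (⅐)*5 = -3/7 + 5/7 = 2/7)
G(h) = 1
O(d, B) = 4 + B + B*d² (O(d, B) = 4 + (((1*B)*d)*d + B) = 4 + ((B*d)*d + B) = 4 + (B*d² + B) = 4 + (B + B*d²) = 4 + B + B*d²)
121*(O(2, -3) + x(4 - 1*(-2), 7)) = 121*((4 - 3 - 3*2²) + 2/7) = 121*((4 - 3 - 3*4) + 2/7) = 121*((4 - 3 - 12) + 2/7) = 121*(-11 + 2/7) = 121*(-75/7) = -9075/7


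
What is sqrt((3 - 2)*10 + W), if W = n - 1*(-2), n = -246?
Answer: 3*I*sqrt(26) ≈ 15.297*I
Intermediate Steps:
W = -244 (W = -246 - 1*(-2) = -246 + 2 = -244)
sqrt((3 - 2)*10 + W) = sqrt((3 - 2)*10 - 244) = sqrt(1*10 - 244) = sqrt(10 - 244) = sqrt(-234) = 3*I*sqrt(26)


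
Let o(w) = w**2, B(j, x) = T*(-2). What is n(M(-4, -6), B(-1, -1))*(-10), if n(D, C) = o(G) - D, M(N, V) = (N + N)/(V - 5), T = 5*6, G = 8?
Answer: -6960/11 ≈ -632.73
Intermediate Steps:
T = 30
B(j, x) = -60 (B(j, x) = 30*(-2) = -60)
M(N, V) = 2*N/(-5 + V) (M(N, V) = (2*N)/(-5 + V) = 2*N/(-5 + V))
n(D, C) = 64 - D (n(D, C) = 8**2 - D = 64 - D)
n(M(-4, -6), B(-1, -1))*(-10) = (64 - 2*(-4)/(-5 - 6))*(-10) = (64 - 2*(-4)/(-11))*(-10) = (64 - 2*(-4)*(-1)/11)*(-10) = (64 - 1*8/11)*(-10) = (64 - 8/11)*(-10) = (696/11)*(-10) = -6960/11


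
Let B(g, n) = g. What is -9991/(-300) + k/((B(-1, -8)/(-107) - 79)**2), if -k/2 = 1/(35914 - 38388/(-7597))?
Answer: 24344729515759863293/730999785475424400 ≈ 33.303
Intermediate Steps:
k = -7597/136438523 (k = -2/(35914 - 38388/(-7597)) = -2/(35914 - 38388*(-1/7597)) = -2/(35914 + 38388/7597) = -2/272877046/7597 = -2*7597/272877046 = -7597/136438523 ≈ -5.5681e-5)
-9991/(-300) + k/((B(-1, -8)/(-107) - 79)**2) = -9991/(-300) - 7597/(136438523*(-1/(-107) - 79)**2) = -9991*(-1/300) - 7597/(136438523*(-1*(-1/107) - 79)**2) = 9991/300 - 7597/(136438523*(1/107 - 79)**2) = 9991/300 - 7597/(136438523*((-8452/107)**2)) = 9991/300 - 7597/(136438523*71436304/11449) = 9991/300 - 7597/136438523*11449/71436304 = 9991/300 - 86978053/9746663806338992 = 24344729515759863293/730999785475424400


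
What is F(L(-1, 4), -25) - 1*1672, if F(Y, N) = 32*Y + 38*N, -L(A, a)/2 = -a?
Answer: -2366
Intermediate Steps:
L(A, a) = 2*a (L(A, a) = -(-2)*a = 2*a)
F(L(-1, 4), -25) - 1*1672 = (32*(2*4) + 38*(-25)) - 1*1672 = (32*8 - 950) - 1672 = (256 - 950) - 1672 = -694 - 1672 = -2366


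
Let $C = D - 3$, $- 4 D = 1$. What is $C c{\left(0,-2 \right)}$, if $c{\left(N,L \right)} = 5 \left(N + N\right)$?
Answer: $0$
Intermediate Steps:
$D = - \frac{1}{4}$ ($D = \left(- \frac{1}{4}\right) 1 = - \frac{1}{4} \approx -0.25$)
$c{\left(N,L \right)} = 10 N$ ($c{\left(N,L \right)} = 5 \cdot 2 N = 10 N$)
$C = - \frac{13}{4}$ ($C = - \frac{1}{4} - 3 = - \frac{13}{4} \approx -3.25$)
$C c{\left(0,-2 \right)} = - \frac{13 \cdot 10 \cdot 0}{4} = \left(- \frac{13}{4}\right) 0 = 0$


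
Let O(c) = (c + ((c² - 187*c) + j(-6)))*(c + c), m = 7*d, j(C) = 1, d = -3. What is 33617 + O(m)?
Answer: -148999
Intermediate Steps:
m = -21 (m = 7*(-3) = -21)
O(c) = 2*c*(1 + c² - 186*c) (O(c) = (c + ((c² - 187*c) + 1))*(c + c) = (c + (1 + c² - 187*c))*(2*c) = (1 + c² - 186*c)*(2*c) = 2*c*(1 + c² - 186*c))
33617 + O(m) = 33617 + 2*(-21)*(1 + (-21)² - 186*(-21)) = 33617 + 2*(-21)*(1 + 441 + 3906) = 33617 + 2*(-21)*4348 = 33617 - 182616 = -148999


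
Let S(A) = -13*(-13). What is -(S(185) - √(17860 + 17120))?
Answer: -169 + 2*√8745 ≈ 18.029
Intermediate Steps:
S(A) = 169
-(S(185) - √(17860 + 17120)) = -(169 - √(17860 + 17120)) = -(169 - √34980) = -(169 - 2*√8745) = -169 + 2*√8745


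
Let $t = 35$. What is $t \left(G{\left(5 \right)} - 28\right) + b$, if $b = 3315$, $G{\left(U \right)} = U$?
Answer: $2510$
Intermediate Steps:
$t \left(G{\left(5 \right)} - 28\right) + b = 35 \left(5 - 28\right) + 3315 = 35 \left(-23\right) + 3315 = -805 + 3315 = 2510$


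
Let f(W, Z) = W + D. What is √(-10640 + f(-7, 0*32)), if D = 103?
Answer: 4*I*√659 ≈ 102.68*I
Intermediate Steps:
f(W, Z) = 103 + W (f(W, Z) = W + 103 = 103 + W)
√(-10640 + f(-7, 0*32)) = √(-10640 + (103 - 7)) = √(-10640 + 96) = √(-10544) = 4*I*√659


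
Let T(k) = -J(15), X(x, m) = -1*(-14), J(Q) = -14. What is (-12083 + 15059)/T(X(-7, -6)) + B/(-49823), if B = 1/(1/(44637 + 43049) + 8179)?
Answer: 53169585348194278/250125737527995 ≈ 212.57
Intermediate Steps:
X(x, m) = 14
T(k) = 14 (T(k) = -1*(-14) = 14)
B = 87686/717183795 (B = 1/(1/87686 + 8179) = 1/(717183795/87686) = 87686/717183795 ≈ 0.00012226)
(-12083 + 15059)/T(X(-7, -6)) + B/(-49823) = (-12083 + 15059)/14 + (87686/717183795)/(-49823) = 2976*(1/14) + (87686/717183795)*(-1/49823) = 1488/7 - 87686/35732248218285 = 53169585348194278/250125737527995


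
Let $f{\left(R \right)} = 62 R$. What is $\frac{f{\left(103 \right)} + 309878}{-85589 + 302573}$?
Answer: $\frac{39533}{27123} \approx 1.4575$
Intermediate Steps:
$\frac{f{\left(103 \right)} + 309878}{-85589 + 302573} = \frac{62 \cdot 103 + 309878}{-85589 + 302573} = \frac{6386 + 309878}{216984} = 316264 \cdot \frac{1}{216984} = \frac{39533}{27123}$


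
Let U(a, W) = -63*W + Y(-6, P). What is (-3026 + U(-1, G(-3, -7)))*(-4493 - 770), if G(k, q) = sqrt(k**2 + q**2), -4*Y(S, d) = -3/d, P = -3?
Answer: 63708615/4 + 331569*sqrt(58) ≈ 1.8452e+7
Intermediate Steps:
Y(S, d) = 3/(4*d) (Y(S, d) = -(-3)/(4*d) = 3/(4*d))
U(a, W) = -1/4 - 63*W (U(a, W) = -63*W + (3/4)/(-3) = -63*W + (3/4)*(-1/3) = -63*W - 1/4 = -1/4 - 63*W)
(-3026 + U(-1, G(-3, -7)))*(-4493 - 770) = (-3026 + (-1/4 - 63*sqrt((-3)**2 + (-7)**2)))*(-4493 - 770) = (-3026 + (-1/4 - 63*sqrt(9 + 49)))*(-5263) = (-3026 + (-1/4 - 63*sqrt(58)))*(-5263) = (-12105/4 - 63*sqrt(58))*(-5263) = 63708615/4 + 331569*sqrt(58)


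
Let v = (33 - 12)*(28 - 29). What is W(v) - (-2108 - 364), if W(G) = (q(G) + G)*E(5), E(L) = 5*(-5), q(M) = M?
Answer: 3522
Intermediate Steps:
E(L) = -25
v = -21 (v = 21*(-1) = -21)
W(G) = -50*G (W(G) = (G + G)*(-25) = (2*G)*(-25) = -50*G)
W(v) - (-2108 - 364) = -50*(-21) - (-2108 - 364) = 1050 - 1*(-2472) = 1050 + 2472 = 3522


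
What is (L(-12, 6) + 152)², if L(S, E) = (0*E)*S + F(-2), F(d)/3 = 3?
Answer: 25921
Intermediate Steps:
F(d) = 9 (F(d) = 3*3 = 9)
L(S, E) = 9 (L(S, E) = (0*E)*S + 9 = 0*S + 9 = 0 + 9 = 9)
(L(-12, 6) + 152)² = (9 + 152)² = 161² = 25921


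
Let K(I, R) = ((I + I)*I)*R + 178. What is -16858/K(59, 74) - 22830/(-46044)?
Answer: 915799669/1977459342 ≈ 0.46312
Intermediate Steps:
K(I, R) = 178 + 2*R*I**2 (K(I, R) = ((2*I)*I)*R + 178 = (2*I**2)*R + 178 = 2*R*I**2 + 178 = 178 + 2*R*I**2)
-16858/K(59, 74) - 22830/(-46044) = -16858/(178 + 2*74*59**2) - 22830/(-46044) = -16858/(178 + 2*74*3481) - 22830*(-1/46044) = -16858/(178 + 515188) + 3805/7674 = -16858/515366 + 3805/7674 = -16858*1/515366 + 3805/7674 = -8429/257683 + 3805/7674 = 915799669/1977459342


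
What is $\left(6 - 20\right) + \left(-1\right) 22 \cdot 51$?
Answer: $-1136$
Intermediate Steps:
$\left(6 - 20\right) + \left(-1\right) 22 \cdot 51 = \left(6 - 20\right) - 1122 = -14 - 1122 = -1136$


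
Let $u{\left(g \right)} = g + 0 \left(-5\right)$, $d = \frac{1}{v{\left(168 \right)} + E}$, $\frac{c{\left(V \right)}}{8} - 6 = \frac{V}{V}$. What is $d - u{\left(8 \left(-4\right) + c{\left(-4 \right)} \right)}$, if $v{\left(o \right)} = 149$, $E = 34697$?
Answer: $- \frac{836303}{34846} \approx -24.0$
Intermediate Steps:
$c{\left(V \right)} = 56$ ($c{\left(V \right)} = 48 + 8 \frac{V}{V} = 48 + 8 \cdot 1 = 48 + 8 = 56$)
$d = \frac{1}{34846}$ ($d = \frac{1}{149 + 34697} = \frac{1}{34846} \approx 2.8698 \cdot 10^{-5}$)
$u{\left(g \right)} = g$ ($u{\left(g \right)} = g + 0 = g$)
$d - u{\left(8 \left(-4\right) + c{\left(-4 \right)} \right)} = \frac{1}{34846} - \left(8 \left(-4\right) + 56\right) = \frac{1}{34846} - \left(-32 + 56\right) = \frac{1}{34846} - 24 = - \frac{836303}{34846}$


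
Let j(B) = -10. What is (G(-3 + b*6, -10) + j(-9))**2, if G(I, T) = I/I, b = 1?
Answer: 81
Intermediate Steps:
G(I, T) = 1
(G(-3 + b*6, -10) + j(-9))**2 = (1 - 10)**2 = (-9)**2 = 81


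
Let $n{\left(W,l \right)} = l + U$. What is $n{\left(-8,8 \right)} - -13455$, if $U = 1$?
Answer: $13464$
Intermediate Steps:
$n{\left(W,l \right)} = 1 + l$ ($n{\left(W,l \right)} = l + 1 = 1 + l$)
$n{\left(-8,8 \right)} - -13455 = \left(1 + 8\right) - -13455 = 9 + 13455 = 13464$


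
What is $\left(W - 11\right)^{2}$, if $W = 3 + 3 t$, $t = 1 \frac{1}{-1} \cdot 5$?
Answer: $529$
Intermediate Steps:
$t = -5$ ($t = 1 \left(-1\right) 5 = \left(-1\right) 5 = -5$)
$W = -12$ ($W = 3 + 3 \left(-5\right) = 3 - 15 = -12$)
$\left(W - 11\right)^{2} = \left(-12 - 11\right)^{2} = \left(-23\right)^{2} = 529$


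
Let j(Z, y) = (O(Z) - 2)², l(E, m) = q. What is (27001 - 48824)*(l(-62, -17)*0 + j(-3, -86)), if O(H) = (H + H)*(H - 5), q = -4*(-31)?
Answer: -46177468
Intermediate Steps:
q = 124
l(E, m) = 124
O(H) = 2*H*(-5 + H) (O(H) = (2*H)*(-5 + H) = 2*H*(-5 + H))
j(Z, y) = (-2 + 2*Z*(-5 + Z))² (j(Z, y) = (2*Z*(-5 + Z) - 2)² = (-2 + 2*Z*(-5 + Z))²)
(27001 - 48824)*(l(-62, -17)*0 + j(-3, -86)) = (27001 - 48824)*(124*0 + 4*(-1 - 3*(-5 - 3))²) = -21823*(0 + 4*(-1 - 3*(-8))²) = -21823*(0 + 4*(-1 + 24)²) = -21823*(0 + 4*23²) = -21823*(0 + 4*529) = -21823*(0 + 2116) = -21823*2116 = -46177468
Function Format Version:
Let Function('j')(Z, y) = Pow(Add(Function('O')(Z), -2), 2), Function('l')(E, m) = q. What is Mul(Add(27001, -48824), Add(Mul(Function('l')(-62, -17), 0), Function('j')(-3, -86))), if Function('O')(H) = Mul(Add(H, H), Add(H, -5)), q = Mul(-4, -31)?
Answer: -46177468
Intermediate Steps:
q = 124
Function('l')(E, m) = 124
Function('O')(H) = Mul(2, H, Add(-5, H)) (Function('O')(H) = Mul(Mul(2, H), Add(-5, H)) = Mul(2, H, Add(-5, H)))
Function('j')(Z, y) = Pow(Add(-2, Mul(2, Z, Add(-5, Z))), 2) (Function('j')(Z, y) = Pow(Add(Mul(2, Z, Add(-5, Z)), -2), 2) = Pow(Add(-2, Mul(2, Z, Add(-5, Z))), 2))
Mul(Add(27001, -48824), Add(Mul(Function('l')(-62, -17), 0), Function('j')(-3, -86))) = Mul(Add(27001, -48824), Add(Mul(124, 0), Mul(4, Pow(Add(-1, Mul(-3, Add(-5, -3))), 2)))) = Mul(-21823, Add(0, Mul(4, Pow(Add(-1, Mul(-3, -8)), 2)))) = Mul(-21823, Add(0, Mul(4, Pow(Add(-1, 24), 2)))) = Mul(-21823, Add(0, Mul(4, Pow(23, 2)))) = Mul(-21823, Add(0, Mul(4, 529))) = Mul(-21823, Add(0, 2116)) = Mul(-21823, 2116) = -46177468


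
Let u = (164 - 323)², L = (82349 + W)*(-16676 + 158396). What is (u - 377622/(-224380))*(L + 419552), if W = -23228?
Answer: 11883434380050195036/56095 ≈ 2.1184e+14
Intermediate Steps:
L = 8378628120 (L = (82349 - 23228)*(-16676 + 158396) = 59121*141720 = 8378628120)
u = 25281 (u = (-159)² = 25281)
(u - 377622/(-224380))*(L + 419552) = (25281 - 377622/(-224380))*(8378628120 + 419552) = (25281 - 377622*(-1/224380))*8379047672 = (25281 + 188811/112190)*8379047672 = (2836464201/112190)*8379047672 = 11883434380050195036/56095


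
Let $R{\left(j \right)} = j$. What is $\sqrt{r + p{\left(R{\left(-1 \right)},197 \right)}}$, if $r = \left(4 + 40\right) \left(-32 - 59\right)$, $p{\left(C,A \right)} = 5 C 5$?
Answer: $i \sqrt{4029} \approx 63.474 i$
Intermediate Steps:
$p{\left(C,A \right)} = 25 C$
$r = -4004$ ($r = 44 \left(-91\right) = -4004$)
$\sqrt{r + p{\left(R{\left(-1 \right)},197 \right)}} = \sqrt{-4004 + 25 \left(-1\right)} = \sqrt{-4004 - 25} = \sqrt{-4029} = i \sqrt{4029}$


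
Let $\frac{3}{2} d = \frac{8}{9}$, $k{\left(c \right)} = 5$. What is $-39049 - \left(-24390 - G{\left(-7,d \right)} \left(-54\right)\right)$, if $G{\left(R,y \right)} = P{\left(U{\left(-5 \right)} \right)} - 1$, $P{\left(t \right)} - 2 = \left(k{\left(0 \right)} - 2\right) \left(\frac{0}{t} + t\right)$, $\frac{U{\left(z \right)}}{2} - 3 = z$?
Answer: $-14065$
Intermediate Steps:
$U{\left(z \right)} = 6 + 2 z$
$P{\left(t \right)} = 2 + 3 t$ ($P{\left(t \right)} = 2 + \left(5 - 2\right) \left(\frac{0}{t} + t\right) = 2 + 3 \left(0 + t\right) = 2 + 3 t$)
$d = \frac{16}{27}$ ($d = \frac{2 \cdot \frac{8}{9}}{3} = \frac{2 \cdot 8 \cdot \frac{1}{9}}{3} = \frac{2}{3} \cdot \frac{8}{9} = \frac{16}{27} \approx 0.59259$)
$G{\left(R,y \right)} = -11$ ($G{\left(R,y \right)} = \left(2 + 3 \left(6 + 2 \left(-5\right)\right)\right) - 1 = \left(2 + 3 \left(6 - 10\right)\right) - 1 = \left(2 + 3 \left(-4\right)\right) - 1 = \left(2 - 12\right) - 1 = -10 - 1 = -11$)
$-39049 - \left(-24390 - G{\left(-7,d \right)} \left(-54\right)\right) = -39049 - \left(-24390 - \left(-11\right) \left(-54\right)\right) = -39049 - \left(-24390 - 594\right) = -39049 - -24984 = -39049 + 24984 = -14065$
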